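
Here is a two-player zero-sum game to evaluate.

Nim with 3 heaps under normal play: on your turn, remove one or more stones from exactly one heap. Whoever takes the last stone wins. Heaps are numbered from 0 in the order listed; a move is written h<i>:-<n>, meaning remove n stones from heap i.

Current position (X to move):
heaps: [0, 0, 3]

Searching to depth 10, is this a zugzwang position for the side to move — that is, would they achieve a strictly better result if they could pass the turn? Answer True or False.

zugzwang((0,0,3), X) = False

ply 1, X at (0,0,3) | h2:-1=-1→(0,0,2); h2:-2=-1→(0,0,1); h2:-3=+1→(0,0,0)*
ply 2: (0,0,0) is terminal -1 (O); from (0,0,3) depth 10
pass branch (O moves first from the same position):
  | ply 1, O at (0,0,3) | h2:-1=-1→(0,0,2); h2:-2=-1→(0,0,1); h2:-3=+1→(0,0,0)*
  | ply 2: (0,0,0) is terminal -1 (X); from (0,0,3) depth 10
X moving scores +1; X passing scores -1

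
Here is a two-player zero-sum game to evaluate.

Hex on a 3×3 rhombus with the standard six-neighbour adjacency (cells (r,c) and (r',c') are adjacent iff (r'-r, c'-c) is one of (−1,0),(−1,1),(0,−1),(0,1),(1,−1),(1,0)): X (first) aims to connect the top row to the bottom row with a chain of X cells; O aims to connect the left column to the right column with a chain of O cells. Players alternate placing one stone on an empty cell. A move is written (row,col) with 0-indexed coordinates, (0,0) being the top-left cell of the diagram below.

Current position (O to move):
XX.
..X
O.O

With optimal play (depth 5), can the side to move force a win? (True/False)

ply 1, O at XX./..X/O.O | (0,2)=+1→XXO/..X/O.O*; (1,0)=-1→XX./O.X/O.O; (1,1)=+1→XX./.OX/O.O; (2,1)=+1→XX./..X/OOO
ply 2, X at XXO/..X/O.O | (1,0)=-1→XXO/X.X/O.O*; (1,1)=-1→XXO/.XX/O.O; (2,1)=-1→XXO/..X/OXO
ply 3, O at XXO/X.X/O.O | (1,1)=+1→XXO/XOX/O.O*; (2,1)=+1→XXO/X.X/OOO
ply 4: XXO/XOX/O.O is terminal -1 (X); from XX./..X/O.O depth 5

O winning at [XX./..X/O.O]: True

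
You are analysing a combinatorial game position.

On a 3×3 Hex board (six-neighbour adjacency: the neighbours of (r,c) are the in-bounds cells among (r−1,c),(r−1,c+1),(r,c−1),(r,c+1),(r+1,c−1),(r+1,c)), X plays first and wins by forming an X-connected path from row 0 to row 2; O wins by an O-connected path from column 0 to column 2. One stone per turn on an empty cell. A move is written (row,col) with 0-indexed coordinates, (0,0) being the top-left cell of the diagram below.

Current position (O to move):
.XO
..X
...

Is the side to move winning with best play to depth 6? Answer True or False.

O winning at [.XO/..X/...]: True

[.XO/..X/...] O move#1: (0,0):-1/OXO/..X/..., (1,0):-1/.XO/O.X/..., (1,1):+1/.XO/.OX/...*, (2,0):-1/.XO/..X/O.., (2,1):-1/.XO/..X/.O., (2,2):-1/.XO/..X/..O
[.XO/.OX/...] X move#2: (0,0):-1/XXO/.OX/...*, (1,0):-1/.XO/XOX/..., (2,0):-1/.XO/.OX/X.., (2,1):-1/.XO/.OX/.X., (2,2):-1/.XO/.OX/..X
[XXO/.OX/...] O move#3: (1,0):+1/XXO/OOX/...*, (2,0):+1/XXO/.OX/O.., (2,1):+1/XXO/.OX/.O., (2,2):+1/XXO/.OX/..O
[XXO/OOX/...] end (terminal -1, X#4); searched .XO/..X/... to 6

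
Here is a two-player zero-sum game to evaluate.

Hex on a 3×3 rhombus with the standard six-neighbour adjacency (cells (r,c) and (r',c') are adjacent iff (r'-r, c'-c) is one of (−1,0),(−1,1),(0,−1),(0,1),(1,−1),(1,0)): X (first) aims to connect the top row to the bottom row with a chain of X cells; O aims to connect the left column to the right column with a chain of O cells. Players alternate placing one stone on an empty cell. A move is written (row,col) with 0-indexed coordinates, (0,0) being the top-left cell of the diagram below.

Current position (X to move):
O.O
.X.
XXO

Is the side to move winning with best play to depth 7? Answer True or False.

p1 X@[O.O/.X./XXO]: (0,1)[OXO/.X./XXO]+1* (1,0)[O.O/XX./XXO]-1 (1,2)[O.O/.XX/XXO]-1
p2 O@[OXO/.X./XXO] terminal -1; root [O.O/.X./XXO] d7

X winning at [O.O/.X./XXO]: True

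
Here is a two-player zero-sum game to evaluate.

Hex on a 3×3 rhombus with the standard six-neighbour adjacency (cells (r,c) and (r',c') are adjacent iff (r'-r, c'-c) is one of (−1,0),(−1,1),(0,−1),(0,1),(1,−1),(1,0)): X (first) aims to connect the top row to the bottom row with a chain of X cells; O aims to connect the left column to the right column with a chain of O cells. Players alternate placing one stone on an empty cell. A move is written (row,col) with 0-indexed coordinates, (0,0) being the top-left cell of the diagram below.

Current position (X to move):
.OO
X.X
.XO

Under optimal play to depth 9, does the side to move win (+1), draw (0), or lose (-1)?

value(.OO/X.X/.XO, X) = +1

p1 X@[.OO/X.X/.XO]: (0,0)[XOO/X.X/.XO]+1* (1,1)[.OO/XXX/.XO]-1 (2,0)[.OO/X.X/XXO]-1
p2 O@[XOO/X.X/.XO]: (1,1)[XOO/XOX/.XO]-1* (2,0)[XOO/X.X/OXO]-1
p3 X@[XOO/XOX/.XO]: (2,0)[XOO/XOX/XXO]+1*
p4 O@[XOO/XOX/XXO] terminal -1; root [.OO/X.X/.XO] d9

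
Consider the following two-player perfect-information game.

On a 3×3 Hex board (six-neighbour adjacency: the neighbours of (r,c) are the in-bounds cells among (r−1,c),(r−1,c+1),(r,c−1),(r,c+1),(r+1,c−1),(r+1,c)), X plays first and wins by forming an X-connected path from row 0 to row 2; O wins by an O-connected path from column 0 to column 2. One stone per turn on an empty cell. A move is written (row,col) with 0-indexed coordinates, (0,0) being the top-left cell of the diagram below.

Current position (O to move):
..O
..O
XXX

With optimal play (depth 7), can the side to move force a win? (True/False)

p1 O@[..O/..O/XXX]: (0,0)[O.O/..O/XXX]-1 (0,1)[.OO/..O/XXX]+1* (1,0)[..O/O.O/XXX]+1 (1,1)[..O/.OO/XXX]-1
p2 X@[.OO/..O/XXX]: (0,0)[XOO/..O/XXX]-1* (1,0)[.OO/X.O/XXX]-1 (1,1)[.OO/.XO/XXX]-1
p3 O@[XOO/..O/XXX]: (1,0)[XOO/O.O/XXX]+1* (1,1)[XOO/.OO/XXX]-1
p4 X@[XOO/O.O/XXX] terminal -1; root [..O/..O/XXX] d7

O winning at [..O/..O/XXX]: True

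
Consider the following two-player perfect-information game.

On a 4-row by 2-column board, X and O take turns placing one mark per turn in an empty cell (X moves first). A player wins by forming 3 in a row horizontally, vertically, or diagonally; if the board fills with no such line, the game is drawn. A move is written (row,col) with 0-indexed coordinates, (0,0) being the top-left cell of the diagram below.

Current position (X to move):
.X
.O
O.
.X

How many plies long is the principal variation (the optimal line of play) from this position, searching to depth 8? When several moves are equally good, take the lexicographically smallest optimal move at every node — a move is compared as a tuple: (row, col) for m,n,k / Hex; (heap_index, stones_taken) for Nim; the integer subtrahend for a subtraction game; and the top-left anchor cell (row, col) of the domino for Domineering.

PV length from [.X/.O/O./.X]: 4 plies

ply 1, X at .X/.O/O./.X | (0,0)=+0→XX/.O/O./.X*; (1,0)=+0→.X/XO/O./.X; (2,1)=-1→.X/.O/OX/.X; (3,0)=+0→.X/.O/O./XX
ply 2, O at XX/.O/O./.X | (1,0)=+0→XX/OO/O./.X*; (2,1)=+0→XX/.O/OO/.X; (3,0)=+0→XX/.O/O./OX
ply 3, X at XX/OO/O./.X | (2,1)=-1→XX/OO/OX/.X; (3,0)=+0→XX/OO/O./XX*
ply 4, O at XX/OO/O./XX | (2,1)=+0→XX/OO/OO/XX*
ply 5: XX/OO/OO/XX is terminal +0 (X); from .X/.O/O./.X depth 8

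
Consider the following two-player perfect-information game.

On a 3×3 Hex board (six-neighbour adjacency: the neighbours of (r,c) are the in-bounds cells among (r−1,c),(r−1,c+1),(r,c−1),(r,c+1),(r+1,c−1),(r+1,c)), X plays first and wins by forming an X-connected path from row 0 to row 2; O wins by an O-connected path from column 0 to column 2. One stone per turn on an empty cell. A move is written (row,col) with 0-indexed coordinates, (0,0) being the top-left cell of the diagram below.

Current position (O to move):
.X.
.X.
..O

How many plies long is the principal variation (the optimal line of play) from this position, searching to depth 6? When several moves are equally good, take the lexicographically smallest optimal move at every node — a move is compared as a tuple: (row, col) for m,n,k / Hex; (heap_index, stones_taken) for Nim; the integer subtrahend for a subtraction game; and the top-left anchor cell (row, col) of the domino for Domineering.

PV length from [.X./.X./..O]: 6 plies

ply 1, O at .X./.X./..O | (0,0)=-1→OX./.X./..O*; (0,2)=-1→.XO/.X./..O; (1,0)=-1→.X./OX./..O; (1,2)=-1→.X./.XO/..O; (2,0)=-1→.X./.X./O.O; (2,1)=-1→.X./.X./.OO
ply 2, X at OX./.X./..O | (0,2)=+1→OXX/.X./..O*; (1,0)=+1→OX./XX./..O; (1,2)=+1→OX./.XX/..O; (2,0)=+1→OX./.X./X.O; (2,1)=+1→OX./.X./.XO
ply 3, O at OXX/.X./..O | (1,0)=-1→OXX/OX./..O*; (1,2)=-1→OXX/.XO/..O; (2,0)=-1→OXX/.X./O.O; (2,1)=-1→OXX/.X./.OO
ply 4, X at OXX/OX./..O | (1,2)=+1→OXX/OXX/..O*; (2,0)=+1→OXX/OX./X.O; (2,1)=+1→OXX/OX./.XO
ply 5, O at OXX/OXX/..O | (2,0)=-1→OXX/OXX/O.O*; (2,1)=-1→OXX/OXX/.OO
ply 6, X at OXX/OXX/O.O | (2,1)=+1→OXX/OXX/OXO*
ply 7: OXX/OXX/OXO is terminal -1 (O); from .X./.X./..O depth 6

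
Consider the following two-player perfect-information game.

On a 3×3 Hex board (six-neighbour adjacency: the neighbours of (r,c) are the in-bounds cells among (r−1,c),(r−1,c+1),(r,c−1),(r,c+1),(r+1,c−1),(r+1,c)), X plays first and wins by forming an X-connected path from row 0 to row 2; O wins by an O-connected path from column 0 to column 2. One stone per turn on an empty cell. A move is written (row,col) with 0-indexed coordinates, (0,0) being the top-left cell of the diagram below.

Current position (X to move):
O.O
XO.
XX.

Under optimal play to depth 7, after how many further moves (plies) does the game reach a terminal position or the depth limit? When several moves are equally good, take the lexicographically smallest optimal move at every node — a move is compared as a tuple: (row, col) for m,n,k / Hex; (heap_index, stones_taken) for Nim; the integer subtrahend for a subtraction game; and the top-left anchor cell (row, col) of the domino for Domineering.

[O.O/XO./XX.] X move#1: (0,1):+1/OXO/XO./XX.*, (1,2):-1/O.O/XOX/XX., (2,2):-1/O.O/XO./XXX
[OXO/XO./XX.] end (terminal -1, O#2); searched O.O/XO./XX. to 7

PV length from [O.O/XO./XX.]: 1 ply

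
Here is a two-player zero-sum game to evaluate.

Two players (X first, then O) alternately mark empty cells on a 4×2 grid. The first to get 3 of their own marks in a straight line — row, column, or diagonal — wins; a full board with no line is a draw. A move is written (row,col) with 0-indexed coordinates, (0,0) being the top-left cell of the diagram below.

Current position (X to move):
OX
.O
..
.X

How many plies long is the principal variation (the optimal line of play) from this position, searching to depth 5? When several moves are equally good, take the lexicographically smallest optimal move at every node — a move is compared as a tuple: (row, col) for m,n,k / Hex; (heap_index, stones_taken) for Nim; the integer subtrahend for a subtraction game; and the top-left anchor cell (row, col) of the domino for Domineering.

PV length from [OX/.O/../.X]: 4 plies

ply 1, X at OX/.O/../.X | (1,0)=+0→OX/XO/../.X*; (2,0)=+0→OX/.O/X./.X; (2,1)=+0→OX/.O/.X/.X; (3,0)=+0→OX/.O/../XX
ply 2, O at OX/XO/../.X | (2,0)=+0→OX/XO/O./.X*; (2,1)=+0→OX/XO/.O/.X; (3,0)=+0→OX/XO/../OX
ply 3, X at OX/XO/O./.X | (2,1)=+0→OX/XO/OX/.X*; (3,0)=+0→OX/XO/O./XX
ply 4, O at OX/XO/OX/.X | (3,0)=+0→OX/XO/OX/OX*
ply 5: OX/XO/OX/OX is terminal +0 (X); from OX/.O/../.X depth 5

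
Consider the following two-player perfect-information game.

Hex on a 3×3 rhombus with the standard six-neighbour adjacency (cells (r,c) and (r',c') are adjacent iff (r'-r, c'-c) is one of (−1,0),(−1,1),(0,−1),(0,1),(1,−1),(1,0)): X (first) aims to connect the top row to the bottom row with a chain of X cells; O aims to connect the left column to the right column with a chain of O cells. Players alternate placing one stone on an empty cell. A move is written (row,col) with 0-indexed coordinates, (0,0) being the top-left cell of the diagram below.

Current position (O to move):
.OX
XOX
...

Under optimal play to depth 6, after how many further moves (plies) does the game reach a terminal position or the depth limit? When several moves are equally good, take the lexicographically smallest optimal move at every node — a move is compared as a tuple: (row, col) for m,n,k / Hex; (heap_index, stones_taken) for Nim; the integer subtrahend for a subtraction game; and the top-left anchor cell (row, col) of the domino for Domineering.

PV length from [.OX/XOX/...]: 4 plies

ply 1, O at .OX/XOX/... | (0,0)=-1→OOX/XOX/...*; (2,0)=-1→.OX/XOX/O..; (2,1)=-1→.OX/XOX/.O.; (2,2)=-1→.OX/XOX/..O
ply 2, X at OOX/XOX/... | (2,0)=+1→OOX/XOX/X..*; (2,1)=+1→OOX/XOX/.X.; (2,2)=+1→OOX/XOX/..X
ply 3, O at OOX/XOX/X.. | (2,1)=-1→OOX/XOX/XO.*; (2,2)=-1→OOX/XOX/X.O
ply 4, X at OOX/XOX/XO. | (2,2)=+1→OOX/XOX/XOX*
ply 5: OOX/XOX/XOX is terminal -1 (O); from .OX/XOX/... depth 6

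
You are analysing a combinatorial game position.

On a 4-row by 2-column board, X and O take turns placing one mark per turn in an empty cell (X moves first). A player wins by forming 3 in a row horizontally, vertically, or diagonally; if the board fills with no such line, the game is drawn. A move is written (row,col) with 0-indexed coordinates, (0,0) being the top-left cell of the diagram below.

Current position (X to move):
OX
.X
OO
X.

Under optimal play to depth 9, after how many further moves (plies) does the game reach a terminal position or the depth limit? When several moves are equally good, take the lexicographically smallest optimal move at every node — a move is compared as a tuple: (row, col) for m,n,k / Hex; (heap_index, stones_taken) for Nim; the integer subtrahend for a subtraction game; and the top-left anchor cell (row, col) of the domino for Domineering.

PV length from [OX/.X/OO/X.]: 2 plies

[OX/.X/OO/X.] X move#1: (1,0):+0/OX/XX/OO/X.*, (3,1):-1/OX/.X/OO/XX
[OX/XX/OO/X.] O move#2: (3,1):+0/OX/XX/OO/XO*
[OX/XX/OO/XO] end (terminal +0, X#3); searched OX/.X/OO/X. to 9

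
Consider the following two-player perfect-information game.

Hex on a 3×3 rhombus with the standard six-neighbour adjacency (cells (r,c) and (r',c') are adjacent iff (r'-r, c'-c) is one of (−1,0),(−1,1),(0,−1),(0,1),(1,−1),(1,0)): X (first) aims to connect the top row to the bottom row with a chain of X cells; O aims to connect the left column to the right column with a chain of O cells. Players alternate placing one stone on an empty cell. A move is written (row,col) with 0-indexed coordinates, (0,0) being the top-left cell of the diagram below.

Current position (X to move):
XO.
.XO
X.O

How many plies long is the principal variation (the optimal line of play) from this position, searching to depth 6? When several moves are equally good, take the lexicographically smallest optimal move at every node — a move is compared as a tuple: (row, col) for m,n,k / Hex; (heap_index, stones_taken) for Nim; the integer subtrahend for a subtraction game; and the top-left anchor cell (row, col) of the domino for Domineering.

ply 1, X at XO./.XO/X.O | (0,2)=+1→XOX/.XO/X.O*; (1,0)=+1→XO./XXO/X.O; (2,1)=+1→XO./.XO/XXO
ply 2: XOX/.XO/X.O is terminal -1 (O); from XO./.XO/X.O depth 6

PV length from [XO./.XO/X.O]: 1 ply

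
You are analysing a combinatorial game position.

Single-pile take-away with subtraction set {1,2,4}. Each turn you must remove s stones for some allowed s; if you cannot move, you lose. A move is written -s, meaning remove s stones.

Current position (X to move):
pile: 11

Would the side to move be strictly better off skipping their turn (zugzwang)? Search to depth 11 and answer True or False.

ply 1, X at 11 | -1=-1→10; -2=+1→9*; -4=-1→7
ply 2, O at 9 | -1=-1→8*; -2=-1→7; -4=-1→5
ply 3, X at 8 | -1=-1→7; -2=+1→6*; -4=-1→4
ply 4, O at 6 | -1=-1→5*; -2=-1→4; -4=-1→2
ply 5, X at 5 | -1=-1→4; -2=+1→3*; -4=-1→1
ply 6, O at 3 | -1=-1→2*; -2=-1→1
ply 7, X at 2 | -1=-1→1; -2=+1→0*
ply 8: 0 is terminal -1 (O); from 11 depth 11
suppose X passes — search the same position with O to move:
pass> ply 1, O at 11 | -1=-1→10; -2=+1→9*; -4=-1→7
pass> ply 2, X at 9 | -1=-1→8*; -2=-1→7; -4=-1→5
pass> ply 3, O at 8 | -1=-1→7; -2=+1→6*; -4=-1→4
pass> ply 4, X at 6 | -1=-1→5*; -2=-1→4; -4=-1→2
pass> ply 5, O at 5 | -1=-1→4; -2=+1→3*; -4=-1→1
pass> ply 6, X at 3 | -1=-1→2*; -2=-1→1
pass> ply 7, O at 2 | -1=-1→1; -2=+1→0*
pass> ply 8: 0 is terminal -1 (X); from 11 depth 11
for X: play +1, pass -1

zugzwang(11, X) = False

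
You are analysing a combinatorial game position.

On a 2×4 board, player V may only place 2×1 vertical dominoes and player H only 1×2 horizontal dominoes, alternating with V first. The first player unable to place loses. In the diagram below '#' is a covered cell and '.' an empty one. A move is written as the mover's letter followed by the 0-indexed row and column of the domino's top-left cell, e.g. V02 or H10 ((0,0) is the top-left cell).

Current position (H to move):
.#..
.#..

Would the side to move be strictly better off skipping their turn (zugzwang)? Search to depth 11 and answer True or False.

[.#../.#..] H move#1: H02:+1/.###/.#..*, H12:+1/.#../.###
[.###/.#..] V move#2: V00:-1/####/##..*
[####/##..] H move#3: H12:+1/####/####*
[####/####] end (terminal -1, V#4); searched .#../.#.. to 11
if H skipped the turn, V would face:
~ [.#../.#..] V move#1: V00:-1/##../##.., V02:+1/.##./.##.*, V03:+1/.#.#/.#.#
~ [.##./.##.] end (terminal -1, H#2); searched .#../.#.. to 11
compare (H): move=+1 vs pass=-1

zugzwang(.#../.#.., H) = False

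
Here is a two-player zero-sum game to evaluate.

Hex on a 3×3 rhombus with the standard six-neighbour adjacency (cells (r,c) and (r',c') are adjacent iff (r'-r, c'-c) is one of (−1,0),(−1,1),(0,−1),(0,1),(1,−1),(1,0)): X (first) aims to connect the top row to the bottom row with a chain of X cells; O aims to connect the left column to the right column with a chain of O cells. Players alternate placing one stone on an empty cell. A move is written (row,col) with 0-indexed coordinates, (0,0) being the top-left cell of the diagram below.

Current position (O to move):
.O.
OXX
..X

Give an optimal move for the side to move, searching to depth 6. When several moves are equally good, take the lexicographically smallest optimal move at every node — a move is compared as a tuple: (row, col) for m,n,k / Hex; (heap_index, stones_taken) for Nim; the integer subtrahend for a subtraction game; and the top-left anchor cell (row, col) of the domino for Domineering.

O's best at [.O./OXX/..X]: (0,2)

[.O./OXX/..X] O move#1: (0,0):-1/OO./OXX/..X, (0,2):+1/.OO/OXX/..X*, (2,0):-1/.O./OXX/O.X, (2,1):-1/.O./OXX/.OX
[.OO/OXX/..X] end (terminal -1, X#2); searched .O./OXX/..X to 6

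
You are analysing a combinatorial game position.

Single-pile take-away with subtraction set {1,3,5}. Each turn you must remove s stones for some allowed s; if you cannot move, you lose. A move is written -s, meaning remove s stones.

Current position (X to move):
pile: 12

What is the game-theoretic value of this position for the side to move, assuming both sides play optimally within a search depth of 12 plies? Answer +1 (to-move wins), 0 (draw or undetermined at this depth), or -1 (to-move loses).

ply 1, X at 12 | -1=-1→11*; -3=-1→9; -5=-1→7
ply 2, O at 11 | -1=+1→10*; -3=+1→8; -5=+1→6
ply 3, X at 10 | -1=-1→9*; -3=-1→7; -5=-1→5
ply 4, O at 9 | -1=+1→8*; -3=+1→6; -5=+1→4
ply 5, X at 8 | -1=-1→7*; -3=-1→5; -5=-1→3
ply 6, O at 7 | -1=+1→6*; -3=+1→4; -5=+1→2
ply 7, X at 6 | -1=-1→5*; -3=-1→3; -5=-1→1
ply 8, O at 5 | -1=+1→4*; -3=+1→2; -5=+1→0
ply 9, X at 4 | -1=-1→3*; -3=-1→1
ply 10, O at 3 | -1=+1→2*; -3=+1→0
ply 11, X at 2 | -1=-1→1*
ply 12, O at 1 | -1=+1→0*
ply 13: 0 is terminal -1 (X); from 12 depth 12

value(12, X) = -1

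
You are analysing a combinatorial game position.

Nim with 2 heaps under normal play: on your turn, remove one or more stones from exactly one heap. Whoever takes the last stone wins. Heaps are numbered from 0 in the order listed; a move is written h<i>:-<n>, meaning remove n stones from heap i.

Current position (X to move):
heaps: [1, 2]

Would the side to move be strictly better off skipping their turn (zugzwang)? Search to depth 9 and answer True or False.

[(1,2)] X move#1: h0:-1:-1/(0,2), h1:-1:+1/(1,1)*, h1:-2:-1/(1,0)
[(1,1)] O move#2: h0:-1:-1/(0,1)*, h1:-1:-1/(1,0)
[(0,1)] X move#3: h1:-1:+1/(0,0)*
[(0,0)] end (terminal -1, O#4); searched (1,2) to 9
if X skipped the turn, O would face:
~ [(1,2)] O move#1: h0:-1:-1/(0,2), h1:-1:+1/(1,1)*, h1:-2:-1/(1,0)
~ [(1,1)] X move#2: h0:-1:-1/(0,1)*, h1:-1:-1/(1,0)
~ [(0,1)] O move#3: h1:-1:+1/(0,0)*
~ [(0,0)] end (terminal -1, X#4); searched (1,2) to 9
compare (X): move=+1 vs pass=-1

zugzwang((1,2), X) = False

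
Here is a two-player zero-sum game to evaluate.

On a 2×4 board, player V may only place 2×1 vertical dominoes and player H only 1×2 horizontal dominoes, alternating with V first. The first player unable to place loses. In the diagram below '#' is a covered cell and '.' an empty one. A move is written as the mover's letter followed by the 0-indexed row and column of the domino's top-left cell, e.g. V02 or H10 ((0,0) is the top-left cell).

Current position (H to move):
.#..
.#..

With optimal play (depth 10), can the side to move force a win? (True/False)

H winning at [.#../.#..]: True

ply 1, H at .#../.#.. | H02=+1→.###/.#..*; H12=+1→.#../.###
ply 2, V at .###/.#.. | V00=-1→####/##..*
ply 3, H at ####/##.. | H12=+1→####/####*
ply 4: ####/#### is terminal -1 (V); from .#../.#.. depth 10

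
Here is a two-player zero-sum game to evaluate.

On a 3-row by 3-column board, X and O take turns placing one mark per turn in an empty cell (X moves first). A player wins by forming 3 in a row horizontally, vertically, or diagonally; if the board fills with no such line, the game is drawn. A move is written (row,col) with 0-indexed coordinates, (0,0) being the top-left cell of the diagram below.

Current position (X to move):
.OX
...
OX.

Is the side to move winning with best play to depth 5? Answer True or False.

[.OX/.../OX.] X move#1: (0,0):+0/XOX/.../OX.*, (1,0):+0/.OX/X../OX., (1,1):+0/.OX/.X./OX., (1,2):+0/.OX/..X/OX., (2,2):+0/.OX/.../OXX
[XOX/.../OX.] O move#2: (1,0):-1/XOX/O../OX., (1,1):+0/XOX/.O./OX.*, (1,2):+0/XOX/..O/OX., (2,2):+0/XOX/.../OXO
[XOX/.O./OX.] X move#3: (1,0):+0/XOX/XO./OX.*, (1,2):+0/XOX/.OX/OX., (2,2):+0/XOX/.O./OXX
[XOX/XO./OX.] O move#4: (1,2):+0/XOX/XOO/OX.*, (2,2):+0/XOX/XO./OXO
[XOX/XOO/OX.] X move#5: (2,2):+0/XOX/XOO/OXX*
[XOX/XOO/OXX] end (terminal +0, O#6); searched .OX/.../OX. to 5

X winning at [.OX/.../OX.]: False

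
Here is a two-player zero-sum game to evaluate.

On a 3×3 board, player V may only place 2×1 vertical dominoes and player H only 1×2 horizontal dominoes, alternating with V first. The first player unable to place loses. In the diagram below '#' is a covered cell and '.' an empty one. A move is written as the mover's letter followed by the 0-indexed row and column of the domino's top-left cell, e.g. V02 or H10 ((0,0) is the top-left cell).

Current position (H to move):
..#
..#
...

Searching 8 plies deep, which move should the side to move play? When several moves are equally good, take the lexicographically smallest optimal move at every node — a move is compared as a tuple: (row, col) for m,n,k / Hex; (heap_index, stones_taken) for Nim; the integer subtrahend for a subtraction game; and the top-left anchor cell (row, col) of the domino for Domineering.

H's best at [..#/..#/...]: H10

ply 1, H at ..#/..#/... | H00=-1→###/..#/...; H10=+1→..#/###/...*; H20=-1→..#/..#/##.; H21=-1→..#/..#/.##
ply 2: ..#/###/... is terminal -1 (V); from ..#/..#/... depth 8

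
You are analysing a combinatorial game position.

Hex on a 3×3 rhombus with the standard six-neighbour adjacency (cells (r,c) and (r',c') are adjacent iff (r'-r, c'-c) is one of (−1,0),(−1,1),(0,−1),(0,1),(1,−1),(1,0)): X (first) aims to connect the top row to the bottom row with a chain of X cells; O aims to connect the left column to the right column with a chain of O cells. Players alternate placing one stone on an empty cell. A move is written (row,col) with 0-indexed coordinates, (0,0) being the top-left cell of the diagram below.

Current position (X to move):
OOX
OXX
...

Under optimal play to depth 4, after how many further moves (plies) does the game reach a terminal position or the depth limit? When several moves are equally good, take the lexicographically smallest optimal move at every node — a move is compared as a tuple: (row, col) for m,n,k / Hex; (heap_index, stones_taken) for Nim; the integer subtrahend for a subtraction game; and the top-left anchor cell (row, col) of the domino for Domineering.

PV length from [OOX/OXX/...]: 1 ply

ply 1, X at OOX/OXX/... | (2,0)=+1→OOX/OXX/X..*; (2,1)=+1→OOX/OXX/.X.; (2,2)=+1→OOX/OXX/..X
ply 2: OOX/OXX/X.. is terminal -1 (O); from OOX/OXX/... depth 4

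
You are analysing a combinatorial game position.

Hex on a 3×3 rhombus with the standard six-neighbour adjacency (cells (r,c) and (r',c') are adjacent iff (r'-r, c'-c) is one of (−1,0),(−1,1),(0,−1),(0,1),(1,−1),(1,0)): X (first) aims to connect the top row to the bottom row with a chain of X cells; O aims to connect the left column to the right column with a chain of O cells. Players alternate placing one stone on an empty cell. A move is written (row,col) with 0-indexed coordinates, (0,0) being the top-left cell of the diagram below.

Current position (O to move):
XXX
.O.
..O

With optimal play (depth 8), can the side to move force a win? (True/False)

p1 O@[XXX/.O./..O]: (1,0)[XXX/OO./..O]+1* (1,2)[XXX/.OO/..O]+1 (2,0)[XXX/.O./O.O]+1 (2,1)[XXX/.O./.OO]+1
p2 X@[XXX/OO./..O]: (1,2)[XXX/OOX/..O]-1* (2,0)[XXX/OO./X.O]-1 (2,1)[XXX/OO./.XO]-1
p3 O@[XXX/OOX/..O]: (2,0)[XXX/OOX/O.O]-1 (2,1)[XXX/OOX/.OO]+1*
p4 X@[XXX/OOX/.OO] terminal -1; root [XXX/.O./..O] d8

O winning at [XXX/.O./..O]: True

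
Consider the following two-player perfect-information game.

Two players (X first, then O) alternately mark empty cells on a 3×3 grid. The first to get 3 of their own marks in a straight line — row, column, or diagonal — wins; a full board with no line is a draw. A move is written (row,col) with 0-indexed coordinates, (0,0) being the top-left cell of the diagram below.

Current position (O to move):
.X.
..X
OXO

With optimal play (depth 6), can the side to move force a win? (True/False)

p1 O@[.X./..X/OXO]: (0,0)[OX./..X/OXO]-1 (0,2)[.XO/..X/OXO]-1 (1,0)[.X./O.X/OXO]-1 (1,1)[.X./.OX/OXO]+1*
p2 X@[.X./.OX/OXO]: (0,0)[XX./.OX/OXO]-1* (0,2)[.XX/.OX/OXO]-1 (1,0)[.X./XOX/OXO]-1
p3 O@[XX./.OX/OXO]: (0,2)[XXO/.OX/OXO]+1* (1,0)[XX./OOX/OXO]-1
p4 X@[XXO/.OX/OXO] terminal -1; root [.X./..X/OXO] d6

O winning at [.X./..X/OXO]: True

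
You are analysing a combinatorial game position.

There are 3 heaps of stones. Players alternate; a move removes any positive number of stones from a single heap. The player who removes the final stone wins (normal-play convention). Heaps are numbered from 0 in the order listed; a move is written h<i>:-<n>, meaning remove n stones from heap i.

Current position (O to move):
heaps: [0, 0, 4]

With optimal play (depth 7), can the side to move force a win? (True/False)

[(0,0,4)] O move#1: h2:-1:-1/(0,0,3), h2:-2:-1/(0,0,2), h2:-3:-1/(0,0,1), h2:-4:+1/(0,0,0)*
[(0,0,0)] end (terminal -1, X#2); searched (0,0,4) to 7

O winning at [(0,0,4)]: True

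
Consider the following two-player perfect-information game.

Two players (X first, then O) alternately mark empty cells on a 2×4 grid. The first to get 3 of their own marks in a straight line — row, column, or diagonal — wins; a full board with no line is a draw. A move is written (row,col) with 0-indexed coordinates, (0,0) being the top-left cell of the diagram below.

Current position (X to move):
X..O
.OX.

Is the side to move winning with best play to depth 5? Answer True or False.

p1 X@[X..O/.OX.]: (0,1)[XX.O/.OX.]+0* (0,2)[X.XO/.OX.]+0 (1,0)[X..O/XOX.]+0 (1,3)[X..O/.OXX]+0
p2 O@[XX.O/.OX.]: (0,2)[XXOO/.OX.]+0* (1,0)[XX.O/OOX.]-1 (1,3)[XX.O/.OXO]-1
p3 X@[XXOO/.OX.]: (1,0)[XXOO/XOX.]+0* (1,3)[XXOO/.OXX]+0
p4 O@[XXOO/XOX.]: (1,3)[XXOO/XOXO]+0*
p5 X@[XXOO/XOXO] terminal +0; root [X..O/.OX.] d5

X winning at [X..O/.OX.]: False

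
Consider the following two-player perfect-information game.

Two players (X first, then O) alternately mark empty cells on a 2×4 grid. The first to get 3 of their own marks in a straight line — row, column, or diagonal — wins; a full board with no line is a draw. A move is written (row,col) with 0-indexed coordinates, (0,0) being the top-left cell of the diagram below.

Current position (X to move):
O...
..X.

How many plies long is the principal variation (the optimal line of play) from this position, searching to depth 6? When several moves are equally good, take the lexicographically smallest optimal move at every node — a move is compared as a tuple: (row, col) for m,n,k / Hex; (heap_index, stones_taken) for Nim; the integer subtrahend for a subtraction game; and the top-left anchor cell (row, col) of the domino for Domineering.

ply 1, X at O.../..X. | (0,1)=+0→OX../..X.; (0,2)=+0→O.X./..X.; (0,3)=+0→O..X/..X.; (1,0)=+0→O.../X.X.; (1,1)=+1→O.../.XX.*; (1,3)=+0→O.../..XX
ply 2, O at O.../.XX. | (0,1)=-1→OO../.XX.*; (0,2)=-1→O.O./.XX.; (0,3)=-1→O..O/.XX.; (1,0)=-1→O.../OXX.; (1,3)=-1→O.../.XXO
ply 3, X at OO../.XX. | (0,2)=+1→OOX./.XX.*; (0,3)=-1→OO.X/.XX.; (1,0)=+1→OO../XXX.; (1,3)=+1→OO../.XXX
ply 4, O at OOX./.XX. | (0,3)=-1→OOXO/.XX.*; (1,0)=-1→OOX./OXX.; (1,3)=-1→OOX./.XXO
ply 5, X at OOXO/.XX. | (1,0)=+1→OOXO/XXX.*; (1,3)=+1→OOXO/.XXX
ply 6: OOXO/XXX. is terminal -1 (O); from O.../..X. depth 6

PV length from [O.../..X.]: 5 plies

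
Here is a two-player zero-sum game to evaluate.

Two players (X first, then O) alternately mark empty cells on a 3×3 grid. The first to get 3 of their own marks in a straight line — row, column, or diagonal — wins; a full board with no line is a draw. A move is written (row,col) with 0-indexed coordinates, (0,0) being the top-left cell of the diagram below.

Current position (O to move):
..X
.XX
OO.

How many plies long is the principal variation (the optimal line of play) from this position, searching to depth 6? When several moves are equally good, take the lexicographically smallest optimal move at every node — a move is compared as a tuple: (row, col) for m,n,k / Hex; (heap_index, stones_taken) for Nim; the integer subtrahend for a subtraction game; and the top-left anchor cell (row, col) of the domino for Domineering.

PV length from [..X/.XX/OO.]: 1 ply

p1 O@[..X/.XX/OO.]: (0,0)[O.X/.XX/OO.]-1 (0,1)[.OX/.XX/OO.]-1 (1,0)[..X/OXX/OO.]-1 (2,2)[..X/.XX/OOO]+1*
p2 X@[..X/.XX/OOO] terminal -1; root [..X/.XX/OO.] d6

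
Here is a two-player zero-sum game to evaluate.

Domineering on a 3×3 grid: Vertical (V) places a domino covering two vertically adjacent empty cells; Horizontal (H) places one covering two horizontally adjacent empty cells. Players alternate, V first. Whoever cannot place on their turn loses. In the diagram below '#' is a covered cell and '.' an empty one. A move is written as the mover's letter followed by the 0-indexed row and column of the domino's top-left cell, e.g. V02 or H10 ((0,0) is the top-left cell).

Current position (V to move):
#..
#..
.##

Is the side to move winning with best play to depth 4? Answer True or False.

V winning at [#../#../.##]: True

p1 V@[#../#../.##]: V01[##./##./.##]+1* V02[#.#/#.#/.##]+1
p2 H@[##./##./.##] terminal -1; root [#../#../.##] d4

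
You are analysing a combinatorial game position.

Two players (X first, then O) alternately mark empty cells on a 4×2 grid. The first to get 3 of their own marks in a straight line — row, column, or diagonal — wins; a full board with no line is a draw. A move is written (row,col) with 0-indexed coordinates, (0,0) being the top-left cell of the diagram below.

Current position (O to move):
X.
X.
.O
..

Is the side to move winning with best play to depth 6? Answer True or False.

O winning at [X./X./.O/..]: False

[X./X./.O/..] O move#1: (0,1):-1/XO/X./.O/.., (1,1):-1/X./XO/.O/.., (2,0):+0/X./X./OO/..*, (3,0):-1/X./X./.O/O., (3,1):-1/X./X./.O/.O
[X./X./OO/..] X move#2: (0,1):+0/XX/X./OO/..*, (1,1):+0/X./XX/OO/.., (3,0):-1/X./X./OO/X., (3,1):+0/X./X./OO/.X
[XX/X./OO/..] O move#3: (1,1):+0/XX/XO/OO/..*, (3,0):+0/XX/X./OO/O., (3,1):+0/XX/X./OO/.O
[XX/XO/OO/..] X move#4: (3,0):-1/XX/XO/OO/X., (3,1):+0/XX/XO/OO/.X*
[XX/XO/OO/.X] O move#5: (3,0):+0/XX/XO/OO/OX*
[XX/XO/OO/OX] end (terminal +0, X#6); searched X./X./.O/.. to 6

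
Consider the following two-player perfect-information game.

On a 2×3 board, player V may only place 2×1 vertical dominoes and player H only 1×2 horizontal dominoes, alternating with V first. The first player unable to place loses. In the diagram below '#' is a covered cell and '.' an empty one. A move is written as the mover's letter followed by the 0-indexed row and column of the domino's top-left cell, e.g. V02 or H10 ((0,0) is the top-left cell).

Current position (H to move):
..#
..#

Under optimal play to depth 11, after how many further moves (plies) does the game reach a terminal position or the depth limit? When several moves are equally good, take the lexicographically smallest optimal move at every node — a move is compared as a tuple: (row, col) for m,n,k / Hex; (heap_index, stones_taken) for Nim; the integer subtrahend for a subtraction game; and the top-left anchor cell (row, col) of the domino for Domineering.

PV length from [..#/..#]: 1 ply

[..#/..#] H move#1: H00:+1/###/..#*, H10:+1/..#/###
[###/..#] end (terminal -1, V#2); searched ..#/..# to 11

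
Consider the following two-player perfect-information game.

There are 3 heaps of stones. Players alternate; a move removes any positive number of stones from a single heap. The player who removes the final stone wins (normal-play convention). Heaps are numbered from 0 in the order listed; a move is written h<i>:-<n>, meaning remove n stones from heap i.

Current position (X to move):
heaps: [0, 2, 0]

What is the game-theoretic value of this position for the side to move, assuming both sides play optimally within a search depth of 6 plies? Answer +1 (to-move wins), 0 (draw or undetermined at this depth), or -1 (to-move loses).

p1 X@[(0,2,0)]: h1:-1[(0,1,0)]-1 h1:-2[(0,0,0)]+1*
p2 O@[(0,0,0)] terminal -1; root [(0,2,0)] d6

value((0,2,0), X) = +1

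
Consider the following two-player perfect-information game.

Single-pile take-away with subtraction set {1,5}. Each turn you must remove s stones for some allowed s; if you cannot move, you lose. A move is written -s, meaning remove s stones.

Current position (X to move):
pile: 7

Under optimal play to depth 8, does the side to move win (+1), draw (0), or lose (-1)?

[7] X move#1: -1:+1/6*, -5:+1/2
[6] O move#2: -1:-1/5*, -5:-1/1
[5] X move#3: -1:+1/4*, -5:+1/0
[4] O move#4: -1:-1/3*
[3] X move#5: -1:+1/2*
[2] O move#6: -1:-1/1*
[1] X move#7: -1:+1/0*
[0] end (terminal -1, O#8); searched 7 to 8

value(7, X) = +1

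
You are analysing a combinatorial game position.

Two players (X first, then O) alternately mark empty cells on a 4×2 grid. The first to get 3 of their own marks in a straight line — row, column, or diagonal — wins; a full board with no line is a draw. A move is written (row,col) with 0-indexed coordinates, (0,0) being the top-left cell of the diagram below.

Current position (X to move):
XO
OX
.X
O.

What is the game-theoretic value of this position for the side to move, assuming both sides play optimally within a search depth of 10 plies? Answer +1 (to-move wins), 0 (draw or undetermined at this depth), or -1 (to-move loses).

value(XO/OX/.X/O., X) = +1

p1 X@[XO/OX/.X/O.]: (2,0)[XO/OX/XX/O.]+0 (3,1)[XO/OX/.X/OX]+1*
p2 O@[XO/OX/.X/OX] terminal -1; root [XO/OX/.X/O.] d10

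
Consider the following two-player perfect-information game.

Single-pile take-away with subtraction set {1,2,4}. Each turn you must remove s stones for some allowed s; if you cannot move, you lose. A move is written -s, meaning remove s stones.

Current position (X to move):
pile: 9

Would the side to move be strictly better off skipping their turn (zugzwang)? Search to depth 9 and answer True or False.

zugzwang(9, X) = True

p1 X@[9]: -1[8]-1* -2[7]-1 -4[5]-1
p2 O@[8]: -1[7]-1 -2[6]+1* -4[4]-1
p3 X@[6]: -1[5]-1* -2[4]-1 -4[2]-1
p4 O@[5]: -1[4]-1 -2[3]+1* -4[1]-1
p5 X@[3]: -1[2]-1* -2[1]-1
p6 O@[2]: -1[1]-1 -2[0]+1*
p7 X@[0] terminal -1; root [9] d9
if X skipped the turn, O would face:
~ p1 O@[9]: -1[8]-1* -2[7]-1 -4[5]-1
~ p2 X@[8]: -1[7]-1 -2[6]+1* -4[4]-1
~ p3 O@[6]: -1[5]-1* -2[4]-1 -4[2]-1
~ p4 X@[5]: -1[4]-1 -2[3]+1* -4[1]-1
~ p5 O@[3]: -1[2]-1* -2[1]-1
~ p6 X@[2]: -1[1]-1 -2[0]+1*
~ p7 O@[0] terminal -1; root [9] d9
compare (X): move=-1 vs pass=+1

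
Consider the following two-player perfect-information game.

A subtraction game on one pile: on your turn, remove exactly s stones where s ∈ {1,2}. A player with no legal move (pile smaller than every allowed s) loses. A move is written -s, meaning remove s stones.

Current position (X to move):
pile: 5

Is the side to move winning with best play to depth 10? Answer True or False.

p1 X@[5]: -1[4]-1 -2[3]+1*
p2 O@[3]: -1[2]-1* -2[1]-1
p3 X@[2]: -1[1]-1 -2[0]+1*
p4 O@[0] terminal -1; root [5] d10

X winning at [5]: True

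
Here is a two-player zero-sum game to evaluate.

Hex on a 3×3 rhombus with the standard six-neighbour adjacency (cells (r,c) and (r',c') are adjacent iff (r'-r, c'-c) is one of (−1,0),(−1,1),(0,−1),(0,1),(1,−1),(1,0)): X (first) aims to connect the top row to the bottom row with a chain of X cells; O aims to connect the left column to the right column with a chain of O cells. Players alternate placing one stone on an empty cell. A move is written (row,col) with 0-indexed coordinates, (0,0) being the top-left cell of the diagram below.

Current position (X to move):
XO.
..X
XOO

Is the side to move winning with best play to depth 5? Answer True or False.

X winning at [XO./..X/XOO]: True

p1 X@[XO./..X/XOO]: (0,2)[XOX/..X/XOO]+1* (1,0)[XO./X.X/XOO]+1 (1,1)[XO./.XX/XOO]+1
p2 O@[XOX/..X/XOO]: (1,0)[XOX/O.X/XOO]-1* (1,1)[XOX/.OX/XOO]-1
p3 X@[XOX/O.X/XOO]: (1,1)[XOX/OXX/XOO]+1*
p4 O@[XOX/OXX/XOO] terminal -1; root [XO./..X/XOO] d5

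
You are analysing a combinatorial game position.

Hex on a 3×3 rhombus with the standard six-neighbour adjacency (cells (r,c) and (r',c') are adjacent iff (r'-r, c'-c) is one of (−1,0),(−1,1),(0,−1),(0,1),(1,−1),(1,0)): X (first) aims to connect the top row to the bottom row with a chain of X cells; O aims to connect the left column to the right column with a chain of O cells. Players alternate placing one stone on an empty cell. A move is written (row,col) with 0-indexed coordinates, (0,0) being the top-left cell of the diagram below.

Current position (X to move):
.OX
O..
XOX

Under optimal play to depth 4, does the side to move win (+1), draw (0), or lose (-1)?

value(.OX/O../XOX, X) = +1

ply 1, X at .OX/O../XOX | (0,0)=+1→XOX/O../XOX*; (1,1)=+1→.OX/OX./XOX; (1,2)=+1→.OX/O.X/XOX
ply 2, O at XOX/O../XOX | (1,1)=-1→XOX/OO./XOX*; (1,2)=-1→XOX/O.O/XOX
ply 3, X at XOX/OO./XOX | (1,2)=+1→XOX/OOX/XOX*
ply 4: XOX/OOX/XOX is terminal -1 (O); from .OX/O../XOX depth 4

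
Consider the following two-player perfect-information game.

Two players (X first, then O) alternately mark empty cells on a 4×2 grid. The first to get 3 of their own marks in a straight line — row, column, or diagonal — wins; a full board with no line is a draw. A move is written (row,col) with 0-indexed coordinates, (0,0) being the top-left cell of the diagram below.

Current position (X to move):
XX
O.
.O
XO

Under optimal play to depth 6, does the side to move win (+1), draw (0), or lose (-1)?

ply 1, X at XX/O./.O/XO | (1,1)=+0→XX/OX/.O/XO*; (2,0)=-1→XX/O./XO/XO
ply 2, O at XX/OX/.O/XO | (2,0)=+0→XX/OX/OO/XO*
ply 3: XX/OX/OO/XO is terminal +0 (X); from XX/O./.O/XO depth 6

value(XX/O./.O/XO, X) = 0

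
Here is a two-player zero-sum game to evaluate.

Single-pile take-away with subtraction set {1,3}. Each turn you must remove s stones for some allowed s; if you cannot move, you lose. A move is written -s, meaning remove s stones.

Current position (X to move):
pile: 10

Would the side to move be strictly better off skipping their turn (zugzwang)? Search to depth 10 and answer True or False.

p1 X@[10]: -1[9]-1* -3[7]-1
p2 O@[9]: -1[8]+1* -3[6]+1
p3 X@[8]: -1[7]-1* -3[5]-1
p4 O@[7]: -1[6]+1* -3[4]+1
p5 X@[6]: -1[5]-1* -3[3]-1
p6 O@[5]: -1[4]+1* -3[2]+1
p7 X@[4]: -1[3]-1* -3[1]-1
p8 O@[3]: -1[2]+1* -3[0]+1
p9 X@[2]: -1[1]-1*
p10 O@[1]: -1[0]+1*
p11 X@[0] terminal -1; root [10] d10
suppose X passes — search the same position with O to move:
pass> p1 O@[10]: -1[9]-1* -3[7]-1
pass> p2 X@[9]: -1[8]+1* -3[6]+1
pass> p3 O@[8]: -1[7]-1* -3[5]-1
pass> p4 X@[7]: -1[6]+1* -3[4]+1
pass> p5 O@[6]: -1[5]-1* -3[3]-1
pass> p6 X@[5]: -1[4]+1* -3[2]+1
pass> p7 O@[4]: -1[3]-1* -3[1]-1
pass> p8 X@[3]: -1[2]+1* -3[0]+1
pass> p9 O@[2]: -1[1]-1*
pass> p10 X@[1]: -1[0]+1*
pass> p11 O@[0] terminal -1; root [10] d10
for X: play -1, pass +1

zugzwang(10, X) = True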